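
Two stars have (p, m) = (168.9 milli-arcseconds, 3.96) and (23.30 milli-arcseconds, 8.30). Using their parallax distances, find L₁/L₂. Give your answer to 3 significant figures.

d₁ = 1/p₁ = 1/0.1689″ = 5.9207 pc; d₂ = 1/p₂ = 1/0.02330″ = 42.918 pc.
M₁ = m₁ − 5 log₁₀ d₁ + 5 = 3.96 − 3.8619 + 5 = 5.0981.
M₂ = 8.30 − 8.1632 + 5 = 5.1368.
L₁/L₂ = 10^(0.4(M₂ − M₁)) = 10^(0.4 × 0.0387) = 10^0.01548 = 1.0363.

L₁/L₂ = 1.04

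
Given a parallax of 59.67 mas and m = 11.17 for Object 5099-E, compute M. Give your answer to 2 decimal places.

M = 10.05

d = 1/p = 1/0.05967″ = 16.759 pc.
m − M = 5 log₁₀(16.759) − 5 = 6.1212 − 5 = 1.1212.
M = m − (m − M) = 11.17 − 1.1212 = 10.05.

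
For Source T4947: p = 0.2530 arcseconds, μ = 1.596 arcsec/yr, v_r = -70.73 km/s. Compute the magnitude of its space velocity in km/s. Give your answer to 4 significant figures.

76.79 km/s

d = 1/p = 1/0.2530″ = 3.9526 pc.
v_t = 4.740 μ d = 4.740 × 1.596 × 3.9526 = 29.902 km/s.
v = √(v_r² + v_t²) = √((-70.73)² + 29.902²) = √5896.86 = 76.791 km/s.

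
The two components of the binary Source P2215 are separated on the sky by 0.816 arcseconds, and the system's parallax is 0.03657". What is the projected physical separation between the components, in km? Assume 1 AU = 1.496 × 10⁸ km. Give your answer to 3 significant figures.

3.34 × 10^9 km

d = 1/p = 1/0.03657″ = 27.345 pc.
At distance d (pc), an angle of θ arcsec spans θ·d AU: s = 0.816 × 27.345 = 22.314 AU.
= 22.314 × 1.496 × 10⁸ km = 3.3382 × 10^9 km.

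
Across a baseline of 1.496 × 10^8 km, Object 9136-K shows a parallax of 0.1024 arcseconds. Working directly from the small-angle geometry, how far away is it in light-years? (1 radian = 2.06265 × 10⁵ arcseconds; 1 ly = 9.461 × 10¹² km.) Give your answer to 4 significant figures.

31.85 ly

θ = 0.1024″ = 0.1024/206265 = 4.9645 × 10^-7 rad.
d = B/θ = (1.496 × 10^8) / (4.9645 × 10^-7) = 3.0134 × 10^14 km = (3.0134 × 10^14) / (9.461 × 10^12) ly = 31.851 ly.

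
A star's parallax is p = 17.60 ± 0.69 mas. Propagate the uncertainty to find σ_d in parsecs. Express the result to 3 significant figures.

d = 1/p, so σ_d = σ_p / p².
σ_d = 0.000690 / (0.01760)² = 0.000690 / 0.00030976 = 2.2275 pc.

2.23 pc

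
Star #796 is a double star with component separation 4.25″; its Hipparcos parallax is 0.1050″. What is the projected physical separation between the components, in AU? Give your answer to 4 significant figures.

40.48 AU

d = 1/p = 1/0.1050″ = 9.5238 pc.
At distance d (pc), an angle of θ arcsec spans θ·d AU: s = 4.25 × 9.5238 = 40.476 AU.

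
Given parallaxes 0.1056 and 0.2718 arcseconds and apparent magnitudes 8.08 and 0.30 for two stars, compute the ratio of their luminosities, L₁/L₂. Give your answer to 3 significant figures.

d₁ = 1/p₁ = 1/0.1056″ = 9.4697 pc; d₂ = 1/p₂ = 1/0.2718″ = 3.6792 pc.
M₁ = m₁ − 5 log₁₀ d₁ + 5 = 8.08 − 4.8817 + 5 = 8.1983.
M₂ = 0.30 − 2.8288 + 5 = 2.4712.
L₁/L₂ = 10^(0.4(M₂ − M₁)) = 10^(0.4 × (-5.7271)) = 10^(-2.29084) = 0.0051187.

L₁/L₂ = 0.00512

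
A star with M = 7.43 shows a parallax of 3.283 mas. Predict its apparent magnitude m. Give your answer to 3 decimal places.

m = 14.849

d = 1/p = 1/0.003283″ = 304.6 pc.
m − M = 5 log₁₀ d − 5 = 5 log₁₀(304.6) − 5 = 12.4186 − 5 = 7.4186.
m = M + (m − M) = 7.43 + 7.4186 = 14.849.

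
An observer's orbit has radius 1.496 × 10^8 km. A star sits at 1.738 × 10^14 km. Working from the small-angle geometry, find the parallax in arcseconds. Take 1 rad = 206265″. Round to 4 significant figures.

0.1775 arcsec

θ ≈ B/d = (1.496 × 10^8) / (1.738 × 10^14) = 8.6076 × 10^-7 rad.
In arcseconds: 8.6076 × 10^-7 × 206265 = 0.17754″.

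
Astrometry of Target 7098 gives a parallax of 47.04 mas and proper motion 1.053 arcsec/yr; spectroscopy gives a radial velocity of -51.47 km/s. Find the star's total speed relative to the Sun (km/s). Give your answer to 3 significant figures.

118 km/s

d = 1/p = 1/0.04704″ = 21.259 pc.
v_t = 4.740 μ d = 4.740 × 1.053 × 21.259 = 106.11 km/s.
v = √(v_r² + v_t²) = √((-51.47)² + 106.11²) = √13908.5 = 117.93 km/s.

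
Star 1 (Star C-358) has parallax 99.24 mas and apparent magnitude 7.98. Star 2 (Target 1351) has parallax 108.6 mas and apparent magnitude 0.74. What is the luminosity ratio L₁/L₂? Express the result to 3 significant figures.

L₁/L₂ = 0.00152

d₁ = 1/p₁ = 1/0.09924″ = 10.077 pc; d₂ = 1/p₂ = 1/0.1086″ = 9.2081 pc.
M₁ = m₁ − 5 log₁₀ d₁ + 5 = 7.98 − 5.0167 + 5 = 7.9633.
M₂ = 0.74 − 4.8209 + 5 = 0.9191.
L₁/L₂ = 10^(0.4(M₂ − M₁)) = 10^(0.4 × (-7.0442)) = 10^(-2.81768) = 0.0015217.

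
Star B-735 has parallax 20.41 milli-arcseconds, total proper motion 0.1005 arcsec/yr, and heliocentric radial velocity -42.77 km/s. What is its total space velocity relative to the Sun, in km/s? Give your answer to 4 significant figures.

d = 1/p = 1/0.02041″ = 48.996 pc.
v_t = 4.740 μ d = 4.740 × 0.1005 × 48.996 = 23.34 km/s.
v = √(v_r² + v_t²) = √((-42.77)² + 23.34²) = √2374.03 = 48.724 km/s.

48.72 km/s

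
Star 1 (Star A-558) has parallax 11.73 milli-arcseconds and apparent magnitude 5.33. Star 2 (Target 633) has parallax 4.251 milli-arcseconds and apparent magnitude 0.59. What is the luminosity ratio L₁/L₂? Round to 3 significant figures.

L₁/L₂ = 0.00167

d₁ = 1/p₁ = 1/0.01173″ = 85.251 pc; d₂ = 1/p₂ = 1/0.004251″ = 235.24 pc.
M₁ = m₁ − 5 log₁₀ d₁ + 5 = 5.33 − 9.6535 + 5 = 0.6765.
M₂ = 0.59 − 11.8576 + 5 = -6.2676.
L₁/L₂ = 10^(0.4(M₂ − M₁)) = 10^(0.4 × (-6.9441)) = 10^(-2.77764) = 0.0016686.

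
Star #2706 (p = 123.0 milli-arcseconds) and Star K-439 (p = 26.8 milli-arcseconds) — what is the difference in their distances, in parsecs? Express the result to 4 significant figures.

29.18 pc

d_A = 1/0.1230″ = 8.1301 pc; d_B = 1/0.02680″ = 37.313 pc.
|d_B − d_A| = |37.313 − 8.1301| = 29.183 pc.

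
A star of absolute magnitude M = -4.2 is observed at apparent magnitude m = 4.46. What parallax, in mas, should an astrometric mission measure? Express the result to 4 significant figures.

m − M = 4.46 − (-4.2) = 8.66.
d = 10^((m−M)/5 + 1) = 10^2.732 = 539.51 pc.
p = 1/d = 1/539.51 = 0.0018535 arcsec = 1.8535 mas.

1.854 mas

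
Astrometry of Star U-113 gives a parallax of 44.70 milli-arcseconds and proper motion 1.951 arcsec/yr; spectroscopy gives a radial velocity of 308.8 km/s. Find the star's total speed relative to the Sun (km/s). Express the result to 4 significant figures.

d = 1/p = 1/0.04470″ = 22.371 pc.
v_t = 4.740 μ d = 4.740 × 1.951 × 22.371 = 206.88 km/s.
v = √(v_r² + v_t²) = √(308.8² + 206.88²) = √138157 = 371.69 km/s.

371.7 km/s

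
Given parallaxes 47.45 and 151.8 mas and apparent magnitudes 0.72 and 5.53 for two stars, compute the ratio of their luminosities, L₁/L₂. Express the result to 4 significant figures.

L₁/L₂ = 859.2

d₁ = 1/p₁ = 1/0.04745″ = 21.075 pc; d₂ = 1/p₂ = 1/0.1518″ = 6.5876 pc.
M₁ = m₁ − 5 log₁₀ d₁ + 5 = 0.72 − 6.6188 + 5 = -0.8988.
M₂ = 5.53 − 4.0936 + 5 = 6.4364.
L₁/L₂ = 10^(0.4(M₂ − M₁)) = 10^(0.4 × 7.3352) = 10^2.93408 = 859.17.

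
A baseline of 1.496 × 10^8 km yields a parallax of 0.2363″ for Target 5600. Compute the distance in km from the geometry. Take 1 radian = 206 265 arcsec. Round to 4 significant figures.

θ = 0.2363″ = 0.2363/206265 = 1.1456 × 10^-6 rad.
d = B/θ = (1.496 × 10^8) / (1.1456 × 10^-6) = 1.3059 × 10^14 km.

1.306 × 10^14 km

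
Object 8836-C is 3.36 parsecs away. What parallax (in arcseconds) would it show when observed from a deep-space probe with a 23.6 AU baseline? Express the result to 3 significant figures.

p (arcsec) = B (AU) / d (pc).
p = 23.6 / 3.36 = 7.0238 arcsec.

7.02 arcsec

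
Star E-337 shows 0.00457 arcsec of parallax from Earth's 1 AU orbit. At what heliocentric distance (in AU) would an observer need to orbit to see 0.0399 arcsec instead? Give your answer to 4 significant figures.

Parallax scales linearly with baseline: p ∝ B, so B = p_target / p_Earth × 1 AU.
B = 0.0399 / 0.00457 = 8.7309 AU.

8.731 AU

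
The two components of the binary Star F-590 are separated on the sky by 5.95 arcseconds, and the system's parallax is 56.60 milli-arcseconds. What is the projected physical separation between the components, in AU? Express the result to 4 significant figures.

d = 1/p = 1/0.05660″ = 17.668 pc.
At distance d (pc), an angle of θ arcsec spans θ·d AU: s = 5.95 × 17.668 = 105.12 AU.

105.1 AU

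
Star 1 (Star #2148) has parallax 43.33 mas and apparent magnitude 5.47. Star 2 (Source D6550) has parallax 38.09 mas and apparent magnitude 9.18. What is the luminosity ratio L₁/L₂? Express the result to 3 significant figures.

L₁/L₂ = 23.6

d₁ = 1/p₁ = 1/0.04333″ = 23.079 pc; d₂ = 1/p₂ = 1/0.03809″ = 26.254 pc.
M₁ = m₁ − 5 log₁₀ d₁ + 5 = 5.47 − 6.8161 + 5 = 3.6539.
M₂ = 9.18 − 7.0960 + 5 = 7.0840.
L₁/L₂ = 10^(0.4(M₂ − M₁)) = 10^(0.4 × 3.4301) = 10^1.37204 = 23.553.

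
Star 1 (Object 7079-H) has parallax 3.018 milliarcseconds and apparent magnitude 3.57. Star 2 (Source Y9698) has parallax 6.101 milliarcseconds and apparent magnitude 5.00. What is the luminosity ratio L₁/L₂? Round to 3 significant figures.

L₁/L₂ = 15.3

d₁ = 1/p₁ = 1/0.003018″ = 331.35 pc; d₂ = 1/p₂ = 1/0.006101″ = 163.91 pc.
M₁ = m₁ − 5 log₁₀ d₁ + 5 = 3.57 − 12.6014 + 5 = -4.0314.
M₂ = 5.00 − 11.0730 + 5 = -1.0730.
L₁/L₂ = 10^(0.4(M₂ − M₁)) = 10^(0.4 × 2.9584) = 10^1.18336 = 15.253.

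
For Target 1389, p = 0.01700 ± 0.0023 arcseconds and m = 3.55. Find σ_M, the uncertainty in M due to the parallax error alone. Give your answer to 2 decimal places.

M = m − 5 log₁₀ d + 5 = m + 5 log₁₀ p + 5, so ∂M/∂p = 5/(p ln 10).
σ_M = (5/ln 10) · (σ_p/p) = 2.1715 × 0.0023/0.01700 = 2.1715 × 0.13529 = 0.29378.

σ_M = 0.29 mag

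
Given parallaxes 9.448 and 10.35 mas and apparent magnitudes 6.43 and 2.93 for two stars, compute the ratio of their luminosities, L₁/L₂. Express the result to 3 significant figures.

L₁/L₂ = 0.0478

d₁ = 1/p₁ = 1/0.009448″ = 105.84 pc; d₂ = 1/p₂ = 1/0.01035″ = 96.618 pc.
M₁ = m₁ − 5 log₁₀ d₁ + 5 = 6.43 − 10.1232 + 5 = 1.3068.
M₂ = 2.93 − 9.9253 + 5 = -1.9953.
L₁/L₂ = 10^(0.4(M₂ − M₁)) = 10^(0.4 × (-3.3021)) = 10^(-1.32084) = 0.047771.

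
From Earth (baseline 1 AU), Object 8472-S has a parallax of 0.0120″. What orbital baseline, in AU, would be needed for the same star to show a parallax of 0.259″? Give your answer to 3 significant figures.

21.6 AU

Parallax scales linearly with baseline: p ∝ B, so B = p_target / p_Earth × 1 AU.
B = 0.259 / 0.0120 = 21.583 AU.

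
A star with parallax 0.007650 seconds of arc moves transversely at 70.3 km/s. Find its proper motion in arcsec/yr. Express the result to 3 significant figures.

d = 1/p = 1/0.007650″ = 130.72 pc.
μ = v_t / (4.74 d) = 70.3 / (4.74 × 130.72) = 70.3 / 619.61 = 0.11346 ″/yr.

0.113 arcsec/yr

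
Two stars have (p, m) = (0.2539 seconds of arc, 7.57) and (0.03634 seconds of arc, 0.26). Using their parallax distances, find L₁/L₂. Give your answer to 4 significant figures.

d₁ = 1/p₁ = 1/0.2539″ = 3.9386 pc; d₂ = 1/p₂ = 1/0.03634″ = 27.518 pc.
M₁ = m₁ − 5 log₁₀ d₁ + 5 = 7.57 − 2.9767 + 5 = 9.5933.
M₂ = 0.26 − 7.1981 + 5 = -1.9381.
L₁/L₂ = 10^(0.4(M₂ − M₁)) = 10^(0.4 × (-11.5314)) = 10^(-4.61256) = 0.000024403.

L₁/L₂ = 2.440 × 10^-5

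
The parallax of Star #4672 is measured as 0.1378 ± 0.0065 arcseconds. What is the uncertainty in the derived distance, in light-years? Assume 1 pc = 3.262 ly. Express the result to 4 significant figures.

d = 1/p, so σ_d = σ_p / p².
σ_d = 0.00650 / (0.1378)² = 0.00650 / 0.018989 = 0.3423 pc = 0.3423 × 3.262 ly = 1.1166 ly.

1.117 ly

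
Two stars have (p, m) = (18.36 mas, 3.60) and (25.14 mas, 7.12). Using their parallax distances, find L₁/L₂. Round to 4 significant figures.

d₁ = 1/p₁ = 1/0.01836″ = 54.466 pc; d₂ = 1/p₂ = 1/0.02514″ = 39.777 pc.
M₁ = m₁ − 5 log₁₀ d₁ + 5 = 3.60 − 8.6806 + 5 = -0.0806.
M₂ = 7.12 − 7.9982 + 5 = 4.1218.
L₁/L₂ = 10^(0.4(M₂ − M₁)) = 10^(0.4 × 4.2024) = 10^1.68096 = 47.969.

L₁/L₂ = 47.97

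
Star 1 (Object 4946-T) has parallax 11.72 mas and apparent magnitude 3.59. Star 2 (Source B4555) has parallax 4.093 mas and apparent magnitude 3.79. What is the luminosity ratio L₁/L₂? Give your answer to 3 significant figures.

d₁ = 1/p₁ = 1/0.01172″ = 85.324 pc; d₂ = 1/p₂ = 1/0.004093″ = 244.32 pc.
M₁ = m₁ − 5 log₁₀ d₁ + 5 = 3.59 − 9.6554 + 5 = -1.0654.
M₂ = 3.79 − 11.9398 + 5 = -3.1498.
L₁/L₂ = 10^(0.4(M₂ − M₁)) = 10^(0.4 × (-2.0844)) = 10^(-0.83376) = 0.14664.

L₁/L₂ = 0.147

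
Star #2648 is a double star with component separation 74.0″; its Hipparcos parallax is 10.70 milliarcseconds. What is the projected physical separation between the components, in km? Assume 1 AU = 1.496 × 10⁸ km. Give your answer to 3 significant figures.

1.03 × 10^12 km

d = 1/p = 1/0.01070″ = 93.458 pc.
At distance d (pc), an angle of θ arcsec spans θ·d AU: s = 74.0 × 93.458 = 6915.9 AU.
= 6915.9 × 1.496 × 10⁸ km = 1.0346 × 10^12 km.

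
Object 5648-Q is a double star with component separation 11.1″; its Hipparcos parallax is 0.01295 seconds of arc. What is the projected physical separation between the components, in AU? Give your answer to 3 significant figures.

857 AU

d = 1/p = 1/0.01295″ = 77.22 pc.
At distance d (pc), an angle of θ arcsec spans θ·d AU: s = 11.1 × 77.22 = 857.14 AU.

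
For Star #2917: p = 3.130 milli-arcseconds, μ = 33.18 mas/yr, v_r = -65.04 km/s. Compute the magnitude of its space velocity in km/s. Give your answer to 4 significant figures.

d = 1/p = 1/0.003130″ = 319.49 pc.
μ = 33.18 mas/yr = 0.03318 ″/yr.
v_t = 4.740 μ d = 4.740 × 0.03318 × 319.49 = 50.247 km/s.
v = √(v_r² + v_t²) = √((-65.04)² + 50.247²) = √6754.96 = 82.189 km/s.

82.19 km/s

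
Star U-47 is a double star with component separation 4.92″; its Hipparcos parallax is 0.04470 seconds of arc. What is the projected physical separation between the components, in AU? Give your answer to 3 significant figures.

d = 1/p = 1/0.04470″ = 22.371 pc.
At distance d (pc), an angle of θ arcsec spans θ·d AU: s = 4.92 × 22.371 = 110.07 AU.

110 AU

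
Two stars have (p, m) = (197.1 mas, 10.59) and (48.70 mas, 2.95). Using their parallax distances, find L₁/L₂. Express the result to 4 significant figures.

d₁ = 1/p₁ = 1/0.1971″ = 5.0736 pc; d₂ = 1/p₂ = 1/0.04870″ = 20.534 pc.
M₁ = m₁ − 5 log₁₀ d₁ + 5 = 10.59 − 3.5266 + 5 = 12.0634.
M₂ = 2.95 − 6.5624 + 5 = 1.3876.
L₁/L₂ = 10^(0.4(M₂ − M₁)) = 10^(0.4 × (-10.6758)) = 10^(-4.27032) = 0.000053664.

L₁/L₂ = 5.366 × 10^-5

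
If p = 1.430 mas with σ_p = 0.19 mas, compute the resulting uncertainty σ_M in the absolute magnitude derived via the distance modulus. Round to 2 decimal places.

σ_M = 0.29 mag

M = m − 5 log₁₀ d + 5 = m + 5 log₁₀ p + 5, so ∂M/∂p = 5/(p ln 10).
σ_M = (5/ln 10) · (σ_p/p) = 2.1715 × 0.19/1.430 = 2.1715 × 0.13287 = 0.28853.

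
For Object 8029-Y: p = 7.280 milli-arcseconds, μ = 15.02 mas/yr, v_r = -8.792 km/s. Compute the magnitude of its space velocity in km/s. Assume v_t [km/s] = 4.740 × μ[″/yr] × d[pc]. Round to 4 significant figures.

d = 1/p = 1/0.007280″ = 137.36 pc.
μ = 15.02 mas/yr = 0.01502 ″/yr.
v_t = 4.740 μ d = 4.740 × 0.01502 × 137.36 = 9.7793 km/s.
v = √(v_r² + v_t²) = √((-8.792)² + 9.7793²) = √172.934 = 13.15 km/s.

13.15 km/s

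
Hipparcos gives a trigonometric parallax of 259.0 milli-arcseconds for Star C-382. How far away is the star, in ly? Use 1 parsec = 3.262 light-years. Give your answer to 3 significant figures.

12.6 ly

p = 259.0 milli-arcseconds = 0.2590 arcsec.
d = 1/p = 1/0.2590 = 3.861 pc.
In light-years: 3.861 × 3.262 = 12.595 ly.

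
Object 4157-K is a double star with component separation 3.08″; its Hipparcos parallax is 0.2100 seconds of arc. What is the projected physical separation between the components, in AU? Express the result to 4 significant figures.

14.67 AU

d = 1/p = 1/0.2100″ = 4.7619 pc.
At distance d (pc), an angle of θ arcsec spans θ·d AU: s = 3.08 × 4.7619 = 14.667 AU.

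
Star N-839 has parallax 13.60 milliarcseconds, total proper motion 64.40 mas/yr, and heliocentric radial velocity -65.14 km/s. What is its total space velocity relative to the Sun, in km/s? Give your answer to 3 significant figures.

d = 1/p = 1/0.01360″ = 73.529 pc.
μ = 64.40 mas/yr = 0.06440 ″/yr.
v_t = 4.740 μ d = 4.740 × 0.06440 × 73.529 = 22.445 km/s.
v = √(v_r² + v_t²) = √((-65.14)² + 22.445²) = √4747 = 68.898 km/s.

68.9 km/s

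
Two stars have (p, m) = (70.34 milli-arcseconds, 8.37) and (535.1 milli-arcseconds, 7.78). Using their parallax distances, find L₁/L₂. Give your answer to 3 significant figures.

d₁ = 1/p₁ = 1/0.07034″ = 14.217 pc; d₂ = 1/p₂ = 1/0.5351″ = 1.8688 pc.
M₁ = m₁ − 5 log₁₀ d₁ + 5 = 8.37 − 5.7640 + 5 = 7.6060.
M₂ = 7.78 − 1.3578 + 5 = 11.4222.
L₁/L₂ = 10^(0.4(M₂ − M₁)) = 10^(0.4 × 3.8162) = 10^1.52648 = 33.611.

L₁/L₂ = 33.6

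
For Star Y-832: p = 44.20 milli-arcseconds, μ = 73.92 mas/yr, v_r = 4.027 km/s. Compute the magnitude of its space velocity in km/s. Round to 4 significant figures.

d = 1/p = 1/0.04420″ = 22.624 pc.
μ = 73.92 mas/yr = 0.07392 ″/yr.
v_t = 4.740 μ d = 4.740 × 0.07392 × 22.624 = 7.927 km/s.
v = √(v_r² + v_t²) = √(4.027² + 7.927²) = √79.0541 = 8.8912 km/s.

8.891 km/s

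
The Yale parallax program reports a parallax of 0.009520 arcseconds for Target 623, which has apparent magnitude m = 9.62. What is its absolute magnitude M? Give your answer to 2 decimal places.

M = 4.51

d = 1/p = 1/0.009520″ = 105.04 pc.
m − M = 5 log₁₀(105.04) − 5 = 10.1068 − 5 = 5.1068.
M = m − (m − M) = 9.62 − 5.1068 = 4.51.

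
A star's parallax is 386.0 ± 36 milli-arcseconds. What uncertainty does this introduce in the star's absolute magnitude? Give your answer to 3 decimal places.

M = m − 5 log₁₀ d + 5 = m + 5 log₁₀ p + 5, so ∂M/∂p = 5/(p ln 10).
σ_M = (5/ln 10) · (σ_p/p) = 2.1715 × 36/386.0 = 2.1715 × 0.093264 = 0.20252.

σ_M = 0.203 mag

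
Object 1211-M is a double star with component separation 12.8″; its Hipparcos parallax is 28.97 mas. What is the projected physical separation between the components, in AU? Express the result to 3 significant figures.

442 AU

d = 1/p = 1/0.02897″ = 34.518 pc.
At distance d (pc), an angle of θ arcsec spans θ·d AU: s = 12.8 × 34.518 = 441.83 AU.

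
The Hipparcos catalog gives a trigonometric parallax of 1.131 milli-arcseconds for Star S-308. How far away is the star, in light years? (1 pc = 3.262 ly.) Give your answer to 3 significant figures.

2880 light years

p = 1.131 milli-arcseconds = 0.001131 arcsec.
d = 1/p = 1/0.001131 = 884.17 pc.
In light-years: 884.17 × 3.262 = 2884.2 ly.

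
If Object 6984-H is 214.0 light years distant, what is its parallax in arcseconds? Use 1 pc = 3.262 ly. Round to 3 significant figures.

0.0152 arcsec

d = 214.0 ly ÷ 3.262 = 65.604 pc.
p = 1/d = 1/65.604 = 0.015243 arcsec.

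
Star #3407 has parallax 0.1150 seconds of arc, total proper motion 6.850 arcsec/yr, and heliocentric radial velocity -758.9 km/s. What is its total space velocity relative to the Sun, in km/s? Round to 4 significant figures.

d = 1/p = 1/0.1150″ = 8.6957 pc.
v_t = 4.740 μ d = 4.740 × 6.850 × 8.6957 = 282.34 km/s.
v = √(v_r² + v_t²) = √((-758.9)² + 282.34²) = √655645 = 809.72 km/s.

809.7 km/s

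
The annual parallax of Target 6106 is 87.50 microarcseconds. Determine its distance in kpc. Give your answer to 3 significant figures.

11.4 kpc

p = 87.50 microarcseconds = 0.00008750 arcsec.
d = 1/p = 1/0.00008750 = 11429 pc.
= 11.429 kpc.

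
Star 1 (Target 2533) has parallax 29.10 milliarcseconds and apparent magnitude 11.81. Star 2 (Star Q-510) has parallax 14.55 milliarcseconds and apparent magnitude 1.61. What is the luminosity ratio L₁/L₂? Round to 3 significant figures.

d₁ = 1/p₁ = 1/0.02910″ = 34.364 pc; d₂ = 1/p₂ = 1/0.01455″ = 68.729 pc.
M₁ = m₁ − 5 log₁₀ d₁ + 5 = 11.81 − 7.6805 + 5 = 9.1295.
M₂ = 1.61 − 9.1857 + 5 = -2.5757.
L₁/L₂ = 10^(0.4(M₂ − M₁)) = 10^(0.4 × (-11.7052)) = 10^(-4.68208) = 0.000020793.

L₁/L₂ = 2.08 × 10^-5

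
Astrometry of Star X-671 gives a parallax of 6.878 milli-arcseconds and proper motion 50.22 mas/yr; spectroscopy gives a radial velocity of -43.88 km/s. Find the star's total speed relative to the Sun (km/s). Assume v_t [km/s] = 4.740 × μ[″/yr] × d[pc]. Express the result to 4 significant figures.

55.89 km/s

d = 1/p = 1/0.006878″ = 145.39 pc.
μ = 50.22 mas/yr = 0.05022 ″/yr.
v_t = 4.740 μ d = 4.740 × 0.05022 × 145.39 = 34.609 km/s.
v = √(v_r² + v_t²) = √((-43.88)² + 34.609²) = √3123.24 = 55.886 km/s.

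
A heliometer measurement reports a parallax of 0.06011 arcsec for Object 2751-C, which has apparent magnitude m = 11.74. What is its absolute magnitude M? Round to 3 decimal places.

M = 10.635

d = 1/p = 1/0.06011″ = 16.636 pc.
m − M = 5 log₁₀(16.636) − 5 = 6.1052 − 5 = 1.1052.
M = m − (m − M) = 11.74 − 1.1052 = 10.635.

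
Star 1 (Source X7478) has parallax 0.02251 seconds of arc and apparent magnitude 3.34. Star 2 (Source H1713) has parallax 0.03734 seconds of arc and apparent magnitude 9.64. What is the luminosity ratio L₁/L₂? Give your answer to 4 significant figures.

d₁ = 1/p₁ = 1/0.02251″ = 44.425 pc; d₂ = 1/p₂ = 1/0.03734″ = 26.781 pc.
M₁ = m₁ − 5 log₁₀ d₁ + 5 = 3.34 − 8.2381 + 5 = 0.1019.
M₂ = 9.64 − 7.1391 + 5 = 7.5009.
L₁/L₂ = 10^(0.4(M₂ − M₁)) = 10^(0.4 × 7.3990) = 10^2.95960 = 911.17.

L₁/L₂ = 911.2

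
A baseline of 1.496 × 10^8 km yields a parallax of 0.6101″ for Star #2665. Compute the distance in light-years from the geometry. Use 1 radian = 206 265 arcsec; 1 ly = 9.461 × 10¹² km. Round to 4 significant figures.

θ = 0.6101″ = 0.6101/206265 = 2.9578 × 10^-6 rad.
d = B/θ = (1.496 × 10^8) / (2.9578 × 10^-6) = 5.0578 × 10^13 km = (5.0578 × 10^13) / (9.461 × 10^12) ly = 5.3459 ly.

5.346 ly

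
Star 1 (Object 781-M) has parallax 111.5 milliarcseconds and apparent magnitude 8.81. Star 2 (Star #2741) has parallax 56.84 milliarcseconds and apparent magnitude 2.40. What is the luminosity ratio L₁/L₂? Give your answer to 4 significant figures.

d₁ = 1/p₁ = 1/0.1115″ = 8.9686 pc; d₂ = 1/p₂ = 1/0.05684″ = 17.593 pc.
M₁ = m₁ − 5 log₁₀ d₁ + 5 = 8.81 − 4.7636 + 5 = 9.0464.
M₂ = 2.40 − 6.2267 + 5 = 1.1733.
L₁/L₂ = 10^(0.4(M₂ − M₁)) = 10^(0.4 × (-7.8731)) = 10^(-3.14924) = 0.00070919.

L₁/L₂ = 0.0007092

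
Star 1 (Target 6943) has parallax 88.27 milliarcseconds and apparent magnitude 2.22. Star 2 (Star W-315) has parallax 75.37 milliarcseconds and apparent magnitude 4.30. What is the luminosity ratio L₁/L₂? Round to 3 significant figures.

d₁ = 1/p₁ = 1/0.08827″ = 11.329 pc; d₂ = 1/p₂ = 1/0.07537″ = 13.268 pc.
M₁ = m₁ − 5 log₁₀ d₁ + 5 = 2.22 − 5.2710 + 5 = 1.9490.
M₂ = 4.30 − 5.6140 + 5 = 3.6860.
L₁/L₂ = 10^(0.4(M₂ − M₁)) = 10^(0.4 × 1.7370) = 10^0.69480 = 4.9522.

L₁/L₂ = 4.95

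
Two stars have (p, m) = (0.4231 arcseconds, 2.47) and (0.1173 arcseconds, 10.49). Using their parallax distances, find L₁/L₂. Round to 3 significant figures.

d₁ = 1/p₁ = 1/0.4231″ = 2.3635 pc; d₂ = 1/p₂ = 1/0.1173″ = 8.5251 pc.
M₁ = m₁ − 5 log₁₀ d₁ + 5 = 2.47 − 1.8678 + 5 = 5.6022.
M₂ = 10.49 − 4.6535 + 5 = 10.8365.
L₁/L₂ = 10^(0.4(M₂ − M₁)) = 10^(0.4 × 5.2343) = 10^2.09372 = 124.09.

L₁/L₂ = 124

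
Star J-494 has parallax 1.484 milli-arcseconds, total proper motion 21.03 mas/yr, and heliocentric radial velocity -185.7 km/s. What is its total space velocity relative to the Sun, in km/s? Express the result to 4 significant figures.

197.5 km/s

d = 1/p = 1/0.001484″ = 673.85 pc.
μ = 21.03 mas/yr = 0.02103 ″/yr.
v_t = 4.740 μ d = 4.740 × 0.02103 × 673.85 = 67.171 km/s.
v = √(v_r² + v_t²) = √((-185.7)² + 67.171²) = √38996.4 = 197.48 km/s.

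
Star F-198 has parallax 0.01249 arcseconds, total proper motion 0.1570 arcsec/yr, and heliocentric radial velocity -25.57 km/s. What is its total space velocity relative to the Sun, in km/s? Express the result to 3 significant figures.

d = 1/p = 1/0.01249″ = 80.064 pc.
v_t = 4.740 μ d = 4.740 × 0.1570 × 80.064 = 59.582 km/s.
v = √(v_r² + v_t²) = √((-25.57)² + 59.582²) = √4203.84 = 64.837 km/s.

64.8 km/s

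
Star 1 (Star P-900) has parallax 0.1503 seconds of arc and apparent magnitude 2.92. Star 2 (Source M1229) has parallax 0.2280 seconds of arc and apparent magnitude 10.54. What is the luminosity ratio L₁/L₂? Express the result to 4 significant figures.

d₁ = 1/p₁ = 1/0.1503″ = 6.6534 pc; d₂ = 1/p₂ = 1/0.2280″ = 4.386 pc.
M₁ = m₁ − 5 log₁₀ d₁ + 5 = 2.92 − 4.1152 + 5 = 3.8048.
M₂ = 10.54 − 3.2103 + 5 = 12.3297.
L₁/L₂ = 10^(0.4(M₂ − M₁)) = 10^(0.4 × 8.5249) = 10^3.40996 = 2570.2.

L₁/L₂ = 2570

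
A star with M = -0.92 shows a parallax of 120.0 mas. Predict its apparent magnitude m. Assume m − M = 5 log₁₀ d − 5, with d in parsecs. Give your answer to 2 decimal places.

m = -1.32

d = 1/p = 1/0.1200″ = 8.3333 pc.
m − M = 5 log₁₀ d − 5 = 5 log₁₀(8.3333) − 5 = 4.6041 − 5 = -0.3959.
m = M + (m − M) = -0.92 + (-0.3959) = -1.32.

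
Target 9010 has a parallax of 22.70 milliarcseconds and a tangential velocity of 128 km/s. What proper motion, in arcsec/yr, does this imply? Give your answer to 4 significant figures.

d = 1/p = 1/0.02270″ = 44.053 pc.
μ = v_t / (4.74 d) = 128 / (4.74 × 44.053) = 128 / 208.81 = 0.613 ″/yr.

0.6130 arcsec/yr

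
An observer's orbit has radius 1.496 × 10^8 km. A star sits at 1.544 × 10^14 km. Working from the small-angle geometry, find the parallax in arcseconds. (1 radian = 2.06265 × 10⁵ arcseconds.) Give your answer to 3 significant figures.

θ ≈ B/d = (1.496 × 10^8) / (1.544 × 10^14) = 9.6891 × 10^-7 rad.
In arcseconds: 9.6891 × 10^-7 × 206265 = 0.19985″.

0.200 arcsec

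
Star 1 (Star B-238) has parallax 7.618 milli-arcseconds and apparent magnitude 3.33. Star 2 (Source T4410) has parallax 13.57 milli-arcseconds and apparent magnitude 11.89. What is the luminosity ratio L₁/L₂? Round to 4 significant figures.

L₁/L₂ = 8423

d₁ = 1/p₁ = 1/0.007618″ = 131.27 pc; d₂ = 1/p₂ = 1/0.01357″ = 73.692 pc.
M₁ = m₁ − 5 log₁₀ d₁ + 5 = 3.33 − 10.5908 + 5 = -2.2608.
M₂ = 11.89 − 9.3371 + 5 = 7.5529.
L₁/L₂ = 10^(0.4(M₂ − M₁)) = 10^(0.4 × 9.8137) = 10^3.92548 = 8423.3.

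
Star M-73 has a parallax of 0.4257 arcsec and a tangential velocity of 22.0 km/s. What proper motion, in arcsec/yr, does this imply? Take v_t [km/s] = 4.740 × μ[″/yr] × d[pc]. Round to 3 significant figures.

d = 1/p = 1/0.4257″ = 2.3491 pc.
μ = v_t / (4.74 d) = 22.0 / (4.74 × 2.3491) = 22.0 / 11.135 = 1.9758 ″/yr.

1.98 arcsec/yr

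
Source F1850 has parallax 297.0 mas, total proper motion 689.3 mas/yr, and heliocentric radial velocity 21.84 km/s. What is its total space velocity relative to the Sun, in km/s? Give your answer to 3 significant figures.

24.5 km/s

d = 1/p = 1/0.2970″ = 3.367 pc.
μ = 689.3 mas/yr = 0.6893 ″/yr.
v_t = 4.740 μ d = 4.740 × 0.6893 × 3.367 = 11.001 km/s.
v = √(v_r² + v_t²) = √(21.84² + 11.001²) = √598.008 = 24.454 km/s.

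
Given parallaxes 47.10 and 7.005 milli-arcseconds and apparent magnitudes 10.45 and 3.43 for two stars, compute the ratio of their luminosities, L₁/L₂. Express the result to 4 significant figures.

d₁ = 1/p₁ = 1/0.04710″ = 21.231 pc; d₂ = 1/p₂ = 1/0.007005″ = 142.76 pc.
M₁ = m₁ − 5 log₁₀ d₁ + 5 = 10.45 − 6.6349 + 5 = 8.8151.
M₂ = 3.43 − 10.7730 + 5 = -2.3430.
L₁/L₂ = 10^(0.4(M₂ − M₁)) = 10^(0.4 × (-11.1581)) = 10^(-4.46324) = 0.000034416.

L₁/L₂ = 3.442 × 10^-5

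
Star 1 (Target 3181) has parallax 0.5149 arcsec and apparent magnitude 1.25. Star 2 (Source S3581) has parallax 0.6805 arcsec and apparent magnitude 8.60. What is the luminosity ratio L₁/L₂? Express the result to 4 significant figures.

d₁ = 1/p₁ = 1/0.5149″ = 1.9421 pc; d₂ = 1/p₂ = 1/0.6805″ = 1.4695 pc.
M₁ = m₁ − 5 log₁₀ d₁ + 5 = 1.25 − 1.4414 + 5 = 4.8086.
M₂ = 8.60 − 0.8358 + 5 = 12.7642.
L₁/L₂ = 10^(0.4(M₂ − M₁)) = 10^(0.4 × 7.9556) = 10^3.18224 = 1521.4.

L₁/L₂ = 1521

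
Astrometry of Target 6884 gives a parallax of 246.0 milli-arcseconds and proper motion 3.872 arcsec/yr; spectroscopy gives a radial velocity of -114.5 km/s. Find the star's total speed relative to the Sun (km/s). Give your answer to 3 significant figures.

137 km/s

d = 1/p = 1/0.2460″ = 4.065 pc.
v_t = 4.740 μ d = 4.740 × 3.872 × 4.065 = 74.606 km/s.
v = √(v_r² + v_t²) = √((-114.5)² + 74.606²) = √18676.3 = 136.66 km/s.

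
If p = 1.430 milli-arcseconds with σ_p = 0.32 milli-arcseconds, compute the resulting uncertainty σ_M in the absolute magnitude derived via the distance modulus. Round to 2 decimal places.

M = m − 5 log₁₀ d + 5 = m + 5 log₁₀ p + 5, so ∂M/∂p = 5/(p ln 10).
σ_M = (5/ln 10) · (σ_p/p) = 2.1715 × 0.32/1.430 = 2.1715 × 0.22378 = 0.48594.

σ_M = 0.49 mag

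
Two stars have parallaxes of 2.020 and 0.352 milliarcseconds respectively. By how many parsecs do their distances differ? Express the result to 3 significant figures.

d_A = 1/0.002020″ = 495.05 pc; d_B = 1/0.0003520″ = 2840.9 pc.
|d_B − d_A| = |2840.9 − 495.05| = 2345.9 pc.

2350 pc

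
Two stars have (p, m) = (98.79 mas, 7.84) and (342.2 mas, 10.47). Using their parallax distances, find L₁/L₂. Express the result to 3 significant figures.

L₁/L₂ = 135

d₁ = 1/p₁ = 1/0.09879″ = 10.122 pc; d₂ = 1/p₂ = 1/0.3422″ = 2.9223 pc.
M₁ = m₁ − 5 log₁₀ d₁ + 5 = 7.84 − 5.0263 + 5 = 7.8137.
M₂ = 10.47 − 2.3286 + 5 = 13.1414.
L₁/L₂ = 10^(0.4(M₂ − M₁)) = 10^(0.4 × 5.3277) = 10^2.13108 = 135.23.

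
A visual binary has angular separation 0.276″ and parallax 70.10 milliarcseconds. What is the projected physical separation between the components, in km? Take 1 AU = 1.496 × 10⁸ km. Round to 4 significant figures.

d = 1/p = 1/0.07010″ = 14.265 pc.
At distance d (pc), an angle of θ arcsec spans θ·d AU: s = 0.276 × 14.265 = 3.9371 AU.
= 3.9371 × 1.496 × 10⁸ km = 5.8899 × 10^8 km.

5.890 × 10^8 km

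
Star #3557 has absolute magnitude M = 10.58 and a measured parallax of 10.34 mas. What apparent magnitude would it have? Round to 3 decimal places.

m = 15.507

d = 1/p = 1/0.01034″ = 96.712 pc.
m − M = 5 log₁₀ d − 5 = 5 log₁₀(96.712) − 5 = 9.9274 − 5 = 4.9274.
m = M + (m − M) = 10.58 + 4.9274 = 15.507.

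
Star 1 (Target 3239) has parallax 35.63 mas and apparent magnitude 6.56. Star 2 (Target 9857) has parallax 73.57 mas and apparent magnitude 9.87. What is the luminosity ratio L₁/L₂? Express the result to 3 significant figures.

d₁ = 1/p₁ = 1/0.03563″ = 28.066 pc; d₂ = 1/p₂ = 1/0.07357″ = 13.592 pc.
M₁ = m₁ − 5 log₁₀ d₁ + 5 = 6.56 − 7.2409 + 5 = 4.3191.
M₂ = 9.87 − 5.6664 + 5 = 9.2036.
L₁/L₂ = 10^(0.4(M₂ − M₁)) = 10^(0.4 × 4.8845) = 10^1.95380 = 89.908.

L₁/L₂ = 89.9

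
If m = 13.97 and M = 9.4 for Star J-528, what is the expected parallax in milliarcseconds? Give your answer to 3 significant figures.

12.2 mas

m − M = 13.97 − 9.4 = 4.57.
d = 10^((m−M)/5 + 1) = 10^1.914 = 82.035 pc.
p = 1/d = 1/82.035 = 0.01219 arcsec = 12.19 mas.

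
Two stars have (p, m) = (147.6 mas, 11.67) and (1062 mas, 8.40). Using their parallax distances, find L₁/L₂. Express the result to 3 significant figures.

L₁/L₂ = 2.55

d₁ = 1/p₁ = 1/0.1476″ = 6.7751 pc; d₂ = 1/p₂ = 1/1.062″ = 0.94162 pc.
M₁ = m₁ − 5 log₁₀ d₁ + 5 = 11.67 − 4.1546 + 5 = 12.5154.
M₂ = 8.40 − (-0.1306) + 5 = 13.5306.
L₁/L₂ = 10^(0.4(M₂ − M₁)) = 10^(0.4 × 1.0152) = 10^0.40608 = 2.5473.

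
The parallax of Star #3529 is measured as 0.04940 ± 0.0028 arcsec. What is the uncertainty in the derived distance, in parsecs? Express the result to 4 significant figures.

d = 1/p, so σ_d = σ_p / p².
σ_d = 0.00280 / (0.04940)² = 0.00280 / 0.0024404 = 1.1474 pc.

1.147 pc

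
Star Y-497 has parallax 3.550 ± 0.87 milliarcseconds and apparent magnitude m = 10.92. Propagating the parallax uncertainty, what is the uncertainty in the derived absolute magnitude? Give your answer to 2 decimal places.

M = m − 5 log₁₀ d + 5 = m + 5 log₁₀ p + 5, so ∂M/∂p = 5/(p ln 10).
σ_M = (5/ln 10) · (σ_p/p) = 2.1715 × 0.87/3.550 = 2.1715 × 0.24507 = 0.53217.

σ_M = 0.53 mag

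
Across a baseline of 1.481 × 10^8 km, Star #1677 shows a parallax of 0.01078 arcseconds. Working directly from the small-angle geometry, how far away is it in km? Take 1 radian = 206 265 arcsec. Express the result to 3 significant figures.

2.83 × 10^15 km

θ = 0.01078″ = 0.01078/206265 = 5.2263 × 10^-8 rad.
d = B/θ = (1.481 × 10^8) / (5.2263 × 10^-8) = 2.8337 × 10^15 km.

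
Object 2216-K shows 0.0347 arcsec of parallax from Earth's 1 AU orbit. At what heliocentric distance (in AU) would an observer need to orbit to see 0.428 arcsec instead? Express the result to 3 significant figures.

12.3 AU

Parallax scales linearly with baseline: p ∝ B, so B = p_target / p_Earth × 1 AU.
B = 0.428 / 0.0347 = 12.334 AU.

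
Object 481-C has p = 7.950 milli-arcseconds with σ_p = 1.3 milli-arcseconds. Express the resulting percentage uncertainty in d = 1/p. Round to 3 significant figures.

For d = 1/p, |σ_d/d| = |σ_p/p|.
σ_p/p = 1.3 / 7.950 = 0.16352 = 16.352%.

16.4%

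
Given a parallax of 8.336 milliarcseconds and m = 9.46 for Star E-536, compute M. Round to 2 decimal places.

M = 4.06

d = 1/p = 1/0.008336″ = 119.96 pc.
m − M = 5 log₁₀(119.96) − 5 = 10.3952 − 5 = 5.3952.
M = m − (m − M) = 9.46 − 5.3952 = 4.06.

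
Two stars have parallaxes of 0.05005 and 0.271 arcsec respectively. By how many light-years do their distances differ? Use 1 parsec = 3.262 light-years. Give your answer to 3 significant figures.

53.1 ly

d_A = 1/0.05005″ = 19.98 pc; d_B = 1/0.2710″ = 3.69 pc.
|d_B − d_A| = |3.69 − 19.98| = 16.29 pc = 16.29 × 3.262 ly = 53.138 ly.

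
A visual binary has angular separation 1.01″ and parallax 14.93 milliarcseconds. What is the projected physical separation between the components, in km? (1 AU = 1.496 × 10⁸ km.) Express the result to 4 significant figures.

1.012 × 10^10 km

d = 1/p = 1/0.01493″ = 66.979 pc.
At distance d (pc), an angle of θ arcsec spans θ·d AU: s = 1.01 × 66.979 = 67.649 AU.
= 67.649 × 1.496 × 10⁸ km = 1.0120 × 10^10 km.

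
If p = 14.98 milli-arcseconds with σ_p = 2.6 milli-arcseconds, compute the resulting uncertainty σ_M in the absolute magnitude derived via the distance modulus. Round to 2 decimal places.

σ_M = 0.38 mag

M = m − 5 log₁₀ d + 5 = m + 5 log₁₀ p + 5, so ∂M/∂p = 5/(p ln 10).
σ_M = (5/ln 10) · (σ_p/p) = 2.1715 × 2.6/14.98 = 2.1715 × 0.17356 = 0.37689.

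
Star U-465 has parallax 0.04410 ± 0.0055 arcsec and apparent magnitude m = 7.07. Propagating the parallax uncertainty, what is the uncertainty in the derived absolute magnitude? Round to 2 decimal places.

σ_M = 0.27 mag

M = m − 5 log₁₀ d + 5 = m + 5 log₁₀ p + 5, so ∂M/∂p = 5/(p ln 10).
σ_M = (5/ln 10) · (σ_p/p) = 2.1715 × 0.0055/0.04410 = 2.1715 × 0.12472 = 0.27083.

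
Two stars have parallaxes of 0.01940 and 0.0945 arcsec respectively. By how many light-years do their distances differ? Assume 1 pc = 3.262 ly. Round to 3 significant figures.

134 ly

d_A = 1/0.01940″ = 51.546 pc; d_B = 1/0.09450″ = 10.582 pc.
|d_B − d_A| = |10.582 − 51.546| = 40.964 pc = 40.964 × 3.262 ly = 133.62 ly.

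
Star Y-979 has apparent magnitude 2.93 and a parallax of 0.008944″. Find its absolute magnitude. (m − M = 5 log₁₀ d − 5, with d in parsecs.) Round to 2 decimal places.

M = -2.31

d = 1/p = 1/0.008944″ = 111.81 pc.
m − M = 5 log₁₀(111.81) − 5 = 10.2424 − 5 = 5.2424.
M = m − (m − M) = 2.93 − 5.2424 = -2.31.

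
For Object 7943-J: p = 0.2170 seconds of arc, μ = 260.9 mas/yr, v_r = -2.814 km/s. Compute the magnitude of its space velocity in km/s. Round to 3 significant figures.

d = 1/p = 1/0.2170″ = 4.6083 pc.
μ = 260.9 mas/yr = 0.2609 ″/yr.
v_t = 4.740 μ d = 4.740 × 0.2609 × 4.6083 = 5.6989 km/s.
v = √(v_r² + v_t²) = √((-2.814)² + 5.6989²) = √40.3961 = 6.3558 km/s.

6.36 km/s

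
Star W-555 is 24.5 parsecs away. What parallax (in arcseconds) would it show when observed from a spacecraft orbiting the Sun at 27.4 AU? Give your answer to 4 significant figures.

p (arcsec) = B (AU) / d (pc).
p = 27.4 / 24.5 = 1.1184 arcsec.

1.118 arcsec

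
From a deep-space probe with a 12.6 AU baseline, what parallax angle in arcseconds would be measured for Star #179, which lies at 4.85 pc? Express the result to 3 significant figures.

p (arcsec) = B (AU) / d (pc).
p = 12.6 / 4.85 = 2.5979 arcsec.

2.60 arcsec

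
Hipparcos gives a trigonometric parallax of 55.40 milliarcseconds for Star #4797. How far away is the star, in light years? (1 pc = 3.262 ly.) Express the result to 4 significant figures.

p = 55.40 milliarcseconds = 0.05540 arcsec.
d = 1/p = 1/0.05540 = 18.051 pc.
In light-years: 18.051 × 3.262 = 58.882 ly.

58.88 light years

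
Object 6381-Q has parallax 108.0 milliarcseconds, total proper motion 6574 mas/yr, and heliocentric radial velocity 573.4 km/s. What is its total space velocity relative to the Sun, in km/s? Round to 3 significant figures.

642 km/s

d = 1/p = 1/0.1080″ = 9.2593 pc.
μ = 6574 mas/yr = 6.574 ″/yr.
v_t = 4.740 μ d = 4.740 × 6.574 × 9.2593 = 288.53 km/s.
v = √(v_r² + v_t²) = √(573.4² + 288.53²) = √412037 = 641.9 km/s.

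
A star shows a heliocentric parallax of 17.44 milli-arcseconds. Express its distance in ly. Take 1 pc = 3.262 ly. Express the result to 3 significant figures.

187 ly

p = 17.44 milli-arcseconds = 0.01744 arcsec.
d = 1/p = 1/0.01744 = 57.339 pc.
In light-years: 57.339 × 3.262 = 187.04 ly.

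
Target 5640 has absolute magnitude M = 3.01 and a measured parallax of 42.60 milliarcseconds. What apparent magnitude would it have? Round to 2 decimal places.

m = 4.86

d = 1/p = 1/0.04260″ = 23.474 pc.
m − M = 5 log₁₀ d − 5 = 5 log₁₀(23.474) − 5 = 6.8529 − 5 = 1.8529.
m = M + (m − M) = 3.01 + 1.8529 = 4.86.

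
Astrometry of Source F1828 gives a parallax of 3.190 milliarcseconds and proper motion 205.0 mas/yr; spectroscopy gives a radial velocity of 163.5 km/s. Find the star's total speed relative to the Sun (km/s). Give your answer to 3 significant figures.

d = 1/p = 1/0.003190″ = 313.48 pc.
μ = 205.0 mas/yr = 0.2050 ″/yr.
v_t = 4.740 μ d = 4.740 × 0.2050 × 313.48 = 304.61 km/s.
v = √(v_r² + v_t²) = √(163.5² + 304.61²) = √119520 = 345.72 km/s.

346 km/s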